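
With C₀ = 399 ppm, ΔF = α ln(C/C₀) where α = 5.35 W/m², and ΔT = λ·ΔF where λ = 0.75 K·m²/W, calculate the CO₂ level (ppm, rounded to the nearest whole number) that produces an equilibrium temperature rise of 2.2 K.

Required forcing: ΔF = ΔT/λ = 2.2/0.75 = 2.9333 W/m².
Then ln(C/399) = ΔF/5.35 = 2.9333/5.35 = 0.54828.
So C = 399 × e^0.54828 = 399 × 1.73027 = 690.38 ppm.

C ≈ 690 ppm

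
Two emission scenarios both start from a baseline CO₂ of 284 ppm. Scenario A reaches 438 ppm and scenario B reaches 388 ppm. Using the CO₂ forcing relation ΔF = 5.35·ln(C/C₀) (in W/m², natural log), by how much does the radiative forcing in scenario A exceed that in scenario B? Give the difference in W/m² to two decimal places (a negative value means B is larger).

ΔF_A = 5.35 ln(438/284) = 5.35 × 0.43324 = 2.3178 W/m².
ΔF_B = 5.35 ln(388/284) = 5.35 × 0.31203 = 1.6694 W/m².
Difference: 2.3178 − 1.6694 = 0.6484 W/m².

ΔF_A − ΔF_B = 0.65 W/m²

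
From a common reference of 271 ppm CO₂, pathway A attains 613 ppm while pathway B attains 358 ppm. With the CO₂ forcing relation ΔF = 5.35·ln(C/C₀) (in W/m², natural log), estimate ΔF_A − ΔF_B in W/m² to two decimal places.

ΔF_A − ΔF_B = 2.88 W/m²

ΔF_A = 5.35 ln(613/271) = 5.35 × 0.81625 = 4.3669 W/m².
ΔF_B = 5.35 ln(358/271) = 5.35 × 0.27841 = 1.4895 W/m².
Difference: 4.3669 − 1.4895 = 2.8774 W/m².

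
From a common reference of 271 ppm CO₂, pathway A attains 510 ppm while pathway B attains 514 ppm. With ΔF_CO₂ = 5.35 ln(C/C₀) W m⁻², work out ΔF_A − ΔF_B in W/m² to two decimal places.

ΔF_A = 5.35 ln(510/271) = 5.35 × 0.63229 = 3.3828 W/m².
ΔF_B = 5.35 ln(514/271) = 5.35 × 0.64010 = 3.4245 W/m².
Difference: 3.3828 − 3.4245 = -0.0417 W/m².

ΔF_A − ΔF_B = -0.04 W/m²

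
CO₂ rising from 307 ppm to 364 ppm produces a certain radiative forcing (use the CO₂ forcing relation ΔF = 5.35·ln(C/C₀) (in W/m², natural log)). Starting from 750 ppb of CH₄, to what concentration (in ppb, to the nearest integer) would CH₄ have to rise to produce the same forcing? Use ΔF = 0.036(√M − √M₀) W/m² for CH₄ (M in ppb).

M ≈ 2777 ppb

CO₂ forcing: 5.35 × ln(364/307) = 5.35 × 0.170306 = 0.91114 W/m².
Set 0.036(√M − √750) = 0.91114: √M = 0.91114/0.036 + √750 = 25.3094 + 27.3861 = 52.6955.
M = (52.6955)² = 2776.82 ppb.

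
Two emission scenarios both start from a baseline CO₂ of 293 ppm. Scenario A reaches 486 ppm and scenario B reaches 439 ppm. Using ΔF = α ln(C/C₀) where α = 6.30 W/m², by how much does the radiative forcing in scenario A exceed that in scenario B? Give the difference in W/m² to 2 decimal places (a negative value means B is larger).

ΔF_A − ΔF_B = 0.64 W/m²

ΔF_A = 6.30 ln(486/293) = 6.30 × 0.50604 = 3.1881 W/m².
ΔF_B = 6.30 ln(439/293) = 6.30 × 0.40433 = 2.5473 W/m².
Difference: 3.1881 − 2.5473 = 0.6408 W/m².
(Equivalently, ΔF_A − ΔF_B = 6.30 ln(486/439) = 6.30 × 0.10171 = 0.6408 W/m².)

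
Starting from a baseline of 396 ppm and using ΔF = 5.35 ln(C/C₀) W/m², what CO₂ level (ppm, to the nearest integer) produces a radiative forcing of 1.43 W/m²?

C ≈ 517 ppm

Set 5.35 ln(C/396) = 1.43, so ln(C/396) = 1.43/5.35 = 0.26729.
Then C/396 = e^0.26729 = 1.30642, giving C = 396 × 1.30642 = 517.34 ppm.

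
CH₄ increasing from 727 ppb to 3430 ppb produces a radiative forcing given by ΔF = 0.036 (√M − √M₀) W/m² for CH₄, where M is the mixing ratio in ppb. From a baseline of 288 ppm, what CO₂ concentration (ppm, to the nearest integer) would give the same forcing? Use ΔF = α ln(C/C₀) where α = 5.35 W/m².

CH₄ forcing: 0.036 × (√3430 − √727) = 0.036 × (58.5662 − 26.9629) = 0.036 × 31.6033 = 1.13772 W/m².
Set 5.35 ln(C/288) = 1.13772: ln(C/288) = 1.13772/5.35 = 0.21266, so C = 288 × e^0.21266 = 288 × 1.23696 = 356.24 ppm.

C ≈ 356 ppm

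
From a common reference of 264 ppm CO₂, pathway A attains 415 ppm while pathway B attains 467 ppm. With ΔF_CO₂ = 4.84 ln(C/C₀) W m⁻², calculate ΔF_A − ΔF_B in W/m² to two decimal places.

ΔF_A − ΔF_B = -0.57 W/m²

ΔF_A = 4.84 ln(415/264) = 4.84 × 0.45233 = 2.1893 W/m².
ΔF_B = 4.84 ln(467/264) = 4.84 × 0.57038 = 2.7606 W/m².
Difference: 2.1893 − 2.7606 = -0.5713 W/m².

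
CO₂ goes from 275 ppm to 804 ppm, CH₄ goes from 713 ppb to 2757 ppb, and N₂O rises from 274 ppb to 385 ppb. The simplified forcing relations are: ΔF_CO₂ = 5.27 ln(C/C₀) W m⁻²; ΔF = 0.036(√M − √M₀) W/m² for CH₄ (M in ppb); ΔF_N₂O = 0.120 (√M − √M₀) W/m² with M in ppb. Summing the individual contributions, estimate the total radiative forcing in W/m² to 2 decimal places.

ΔF = 6.95 W/m²

CO₂: 5.27 × ln(804/275) = 5.27 × ln(2.92364) = 5.27 × 1.07283 = 5.6538 W/m².
CH₄: 0.036 × (√2757 − √713) = 0.036 × (52.5071 − 26.7021) = 0.036 × 25.8050 = 0.9290 W/m².
N₂O: 0.120 × (√385 − √274) = 0.120 × (19.6214 − 16.5529) = 0.120 × 3.0685 = 0.3682 W/m².
Total ΔF = 5.6538 + 0.9290 + 0.3682 = 6.9510 W/m².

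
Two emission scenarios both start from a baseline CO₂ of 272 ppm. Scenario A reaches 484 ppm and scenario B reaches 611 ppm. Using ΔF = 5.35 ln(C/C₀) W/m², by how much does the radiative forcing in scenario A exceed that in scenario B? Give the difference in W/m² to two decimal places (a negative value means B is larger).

ΔF_A − ΔF_B = -1.25 W/m²

ΔF_A = 5.35 ln(484/272) = 5.35 × 0.57628 = 3.0831 W/m².
ΔF_B = 5.35 ln(611/272) = 5.35 × 0.80929 = 4.3297 W/m².
Difference: 3.0831 − 4.3297 = -1.2466 W/m².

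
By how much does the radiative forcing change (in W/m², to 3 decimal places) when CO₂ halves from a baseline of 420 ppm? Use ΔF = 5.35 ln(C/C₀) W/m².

ΔF = -3.708 W/m²

Because the forcing depends only on the ratio C/C₀, the initial concentration does not enter.
ΔF = 5.35 × ln(0.5) = 5.35 × -0.69315 = -3.7084 W/m².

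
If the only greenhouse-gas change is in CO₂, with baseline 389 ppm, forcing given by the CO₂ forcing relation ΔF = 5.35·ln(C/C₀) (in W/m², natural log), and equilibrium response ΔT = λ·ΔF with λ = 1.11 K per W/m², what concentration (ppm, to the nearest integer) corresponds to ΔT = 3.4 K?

C ≈ 690 ppm

Required forcing: ΔF = ΔT/λ = 3.4/1.11 = 3.0631 W/m².
Then ln(C/389) = ΔF/5.35 = 3.0631/5.35 = 0.57254.
So C = 389 × e^0.57254 = 389 × 1.77276 = 689.60 ppm.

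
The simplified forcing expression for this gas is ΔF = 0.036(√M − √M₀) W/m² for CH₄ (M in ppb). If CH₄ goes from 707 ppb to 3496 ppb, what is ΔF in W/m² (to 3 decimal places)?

CH₄: 0.036 × (√3496 − √707) = 0.036 × (59.1270 − 26.5895) = 0.036 × 32.5375 = 1.1714 W/m².

ΔF = 1.171 W/m²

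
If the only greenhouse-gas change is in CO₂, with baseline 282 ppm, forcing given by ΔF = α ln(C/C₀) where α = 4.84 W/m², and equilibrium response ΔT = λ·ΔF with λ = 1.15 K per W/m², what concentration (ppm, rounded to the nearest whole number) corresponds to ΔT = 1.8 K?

C ≈ 390 ppm

Required forcing: ΔF = ΔT/λ = 1.8/1.15 = 1.5652 W/m².
Then ln(C/282) = ΔF/4.84 = 1.5652/4.84 = 0.32339.
So C = 282 × e^0.32339 = 282 × 1.38180 = 389.67 ppm.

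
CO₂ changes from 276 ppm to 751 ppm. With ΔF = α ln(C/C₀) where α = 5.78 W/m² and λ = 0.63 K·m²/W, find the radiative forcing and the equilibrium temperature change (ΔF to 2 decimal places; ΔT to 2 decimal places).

CO₂: 5.78 × ln(751/276) = 5.78 × ln(2.72101) = 5.78 × 1.00100 = 5.7858 W/m².
ΔT = λ ΔF = 0.63 × 5.79 = 3.6477 K.

ΔF = 5.79 W/m²; ΔT = 3.65 K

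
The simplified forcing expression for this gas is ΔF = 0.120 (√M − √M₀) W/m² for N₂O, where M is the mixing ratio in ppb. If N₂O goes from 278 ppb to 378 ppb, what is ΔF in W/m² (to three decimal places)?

ΔF = 0.332 W/m²

N₂O: 0.120 × (√378 − √278) = 0.120 × (19.4422 − 16.6733) = 0.120 × 2.7689 = 0.3323 W/m².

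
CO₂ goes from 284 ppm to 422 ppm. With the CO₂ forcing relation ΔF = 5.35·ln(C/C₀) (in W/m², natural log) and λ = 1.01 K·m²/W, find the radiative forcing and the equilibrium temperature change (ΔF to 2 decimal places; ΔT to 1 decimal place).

CO₂: 5.35 × ln(422/284) = 5.35 × ln(1.48592) = 5.35 × 0.39603 = 2.1188 W/m².
ΔT = λ ΔF = 1.01 × 2.12 = 2.1412 K.

ΔF = 2.12 W/m²; ΔT = 2.1 K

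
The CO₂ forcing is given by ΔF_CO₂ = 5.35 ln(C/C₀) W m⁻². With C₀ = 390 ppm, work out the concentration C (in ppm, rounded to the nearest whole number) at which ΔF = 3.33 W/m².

Set 5.35 ln(C/390) = 3.33, so ln(C/390) = 3.33/5.35 = 0.62243.
Then C/390 = e^0.62243 = 1.86345, giving C = 390 × 1.86345 = 726.75 ppm.

C ≈ 727 ppm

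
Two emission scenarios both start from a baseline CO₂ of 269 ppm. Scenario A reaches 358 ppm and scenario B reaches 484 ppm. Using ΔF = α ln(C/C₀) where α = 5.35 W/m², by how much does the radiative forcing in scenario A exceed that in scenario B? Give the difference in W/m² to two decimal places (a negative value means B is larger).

ΔF_A = 5.35 ln(358/269) = 5.35 × 0.28582 = 1.5291 W/m².
ΔF_B = 5.35 ln(484/269) = 5.35 × 0.58737 = 3.1424 W/m².
Difference: 1.5291 − 3.1424 = -1.6133 W/m².

ΔF_A − ΔF_B = -1.61 W/m²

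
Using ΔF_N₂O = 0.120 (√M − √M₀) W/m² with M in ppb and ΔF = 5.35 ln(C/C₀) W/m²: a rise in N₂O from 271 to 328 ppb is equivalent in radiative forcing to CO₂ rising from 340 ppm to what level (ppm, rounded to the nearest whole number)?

C ≈ 353 ppm

N₂O forcing: 0.120 × (√328 − √271) = 0.120 × (18.1108 − 16.4621) = 0.120 × 1.6487 = 0.19784 W/m².
Set 5.35 ln(C/340) = 0.19784: ln(C/340) = 0.19784/5.35 = 0.03698, so C = 340 × e^0.03698 = 340 × 1.03767 = 352.81 ppm.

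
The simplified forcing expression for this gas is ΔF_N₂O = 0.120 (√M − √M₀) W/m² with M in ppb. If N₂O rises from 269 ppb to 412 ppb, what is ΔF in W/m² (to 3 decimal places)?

ΔF = 0.468 W/m²

N₂O: 0.120 × (√412 − √269) = 0.120 × (20.2978 − 16.4012) = 0.120 × 3.8966 = 0.4676 W/m².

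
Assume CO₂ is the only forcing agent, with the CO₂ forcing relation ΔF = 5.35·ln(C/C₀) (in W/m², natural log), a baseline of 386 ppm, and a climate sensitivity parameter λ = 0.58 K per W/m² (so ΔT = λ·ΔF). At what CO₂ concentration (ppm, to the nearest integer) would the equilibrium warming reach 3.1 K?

C ≈ 1048 ppm

Required forcing: ΔF = ΔT/λ = 3.1/0.58 = 5.3448 W/m².
Then ln(C/386) = ΔF/5.35 = 5.3448/5.35 = 0.99903.
So C = 386 × e^0.99903 = 386 × 2.71565 = 1048.24 ppm.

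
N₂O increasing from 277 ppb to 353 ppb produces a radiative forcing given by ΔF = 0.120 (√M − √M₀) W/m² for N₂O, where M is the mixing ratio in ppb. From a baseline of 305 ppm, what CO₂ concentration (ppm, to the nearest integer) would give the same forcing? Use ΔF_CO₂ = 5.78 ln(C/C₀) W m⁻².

C ≈ 319 ppm

N₂O forcing: 0.120 × (√353 − √277) = 0.120 × (18.7883 − 16.6433) = 0.120 × 2.1450 = 0.25740 W/m².
Set 5.78 ln(C/305) = 0.25740: ln(C/305) = 0.25740/5.78 = 0.04453, so C = 305 × e^0.04453 = 305 × 1.04554 = 318.89 ppm.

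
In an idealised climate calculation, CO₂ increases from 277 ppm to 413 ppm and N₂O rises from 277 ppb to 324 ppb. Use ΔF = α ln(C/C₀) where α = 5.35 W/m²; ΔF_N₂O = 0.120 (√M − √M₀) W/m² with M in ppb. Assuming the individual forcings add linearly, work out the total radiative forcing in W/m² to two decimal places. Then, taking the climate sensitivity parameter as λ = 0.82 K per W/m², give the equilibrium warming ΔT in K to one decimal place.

ΔF = 2.30 W/m²; ΔT = 1.9 K

CO₂: 5.35 × ln(413/277) = 5.35 × ln(1.49097) = 5.35 × 0.39943 = 2.1370 W/m².
N₂O: 0.120 × (√324 − √277) = 0.120 × (18.0000 − 16.6433) = 0.120 × 1.3567 = 0.1628 W/m².
Total ΔF = 2.1370 + 0.1628 = 2.2998 W/m².
ΔT = λ ΔF = 0.82 × 2.30 = 1.8860 K.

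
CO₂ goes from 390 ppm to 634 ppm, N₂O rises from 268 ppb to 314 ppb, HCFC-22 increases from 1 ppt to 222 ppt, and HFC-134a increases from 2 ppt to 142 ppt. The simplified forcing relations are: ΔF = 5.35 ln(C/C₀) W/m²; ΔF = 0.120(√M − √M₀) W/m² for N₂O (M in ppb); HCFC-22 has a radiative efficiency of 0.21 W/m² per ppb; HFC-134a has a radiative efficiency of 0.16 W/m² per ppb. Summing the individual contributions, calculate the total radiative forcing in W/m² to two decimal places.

CO₂: 5.35 × ln(634/390) = 5.35 × ln(1.62564) = 5.35 × 0.48590 = 2.5996 W/m².
N₂O: 0.120 × (√314 − √268) = 0.120 × (17.7200 − 16.3707) = 0.120 × 1.3493 = 0.1619 W/m².
HCFC-22: Δ = 222 − 1 = 221 ppt = 0.221 ppb; ΔF = 0.21 × 0.221 = 0.0464 W/m².
HFC-134a: Δ = 142 − 2 = 140 ppt = 0.140 ppb; ΔF = 0.16 × 0.140 = 0.0224 W/m².
Total ΔF = 2.5996 + 0.1619 + 0.0464 + 0.0224 = 2.8303 W/m².

ΔF = 2.83 W/m²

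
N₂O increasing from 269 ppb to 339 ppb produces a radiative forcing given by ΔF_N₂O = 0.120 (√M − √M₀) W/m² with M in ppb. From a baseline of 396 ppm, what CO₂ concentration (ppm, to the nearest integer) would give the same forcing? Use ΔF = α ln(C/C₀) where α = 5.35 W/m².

N₂O forcing: 0.120 × (√339 − √269) = 0.120 × (18.4120 − 16.4012) = 0.120 × 2.0108 = 0.24130 W/m².
Set 5.35 ln(C/396) = 0.24130: ln(C/396) = 0.24130/5.35 = 0.04510, so C = 396 × e^0.04510 = 396 × 1.04613 = 414.27 ppm.

C ≈ 414 ppm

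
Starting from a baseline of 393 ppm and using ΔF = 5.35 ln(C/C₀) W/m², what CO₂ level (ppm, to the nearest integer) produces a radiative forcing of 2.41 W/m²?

Set 5.35 ln(C/393) = 2.41, so ln(C/393) = 2.41/5.35 = 0.45047.
Then C/393 = e^0.45047 = 1.56905, giving C = 393 × 1.56905 = 616.64 ppm.

C ≈ 617 ppm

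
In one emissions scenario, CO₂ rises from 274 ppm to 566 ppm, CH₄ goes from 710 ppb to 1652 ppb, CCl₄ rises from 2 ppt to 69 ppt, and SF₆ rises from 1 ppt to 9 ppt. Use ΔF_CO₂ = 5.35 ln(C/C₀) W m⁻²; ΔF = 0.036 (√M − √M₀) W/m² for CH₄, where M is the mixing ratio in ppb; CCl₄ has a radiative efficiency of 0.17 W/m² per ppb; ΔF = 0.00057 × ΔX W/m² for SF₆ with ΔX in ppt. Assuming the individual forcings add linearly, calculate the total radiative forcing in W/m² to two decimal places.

CO₂: 5.35 × ln(566/274) = 5.35 × ln(2.06569) = 5.35 × 0.72546 = 3.8812 W/m².
CH₄: 0.036 × (√1652 − √710) = 0.036 × (40.6448 − 26.6458) = 0.036 × 13.9990 = 0.5040 W/m².
CCl₄: Δ = 69 − 2 = 67 ppt = 0.067 ppb; ΔF = 0.17 × 0.067 = 0.0114 W/m².
SF₆: ΔF = 0.00057 × (9 − 1) = 0.00057 × 8 = 0.0046 W/m².
Total ΔF = 3.8812 + 0.5040 + 0.0114 + 0.0046 = 4.4012 W/m².

ΔF = 4.40 W/m²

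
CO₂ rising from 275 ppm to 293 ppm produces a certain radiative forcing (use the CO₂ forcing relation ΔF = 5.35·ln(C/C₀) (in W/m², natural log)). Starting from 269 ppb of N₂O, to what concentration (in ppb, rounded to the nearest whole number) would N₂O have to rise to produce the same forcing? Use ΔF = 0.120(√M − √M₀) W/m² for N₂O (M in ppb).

CO₂ forcing: 5.35 × ln(293/275) = 5.35 × 0.063402 = 0.33920 W/m².
Set 0.120(√M − √269) = 0.33920: √M = 0.33920/0.120 + √269 = 2.8267 + 16.4012 = 19.2279.
M = (19.2279)² = 369.71 ppb.

M ≈ 370 ppb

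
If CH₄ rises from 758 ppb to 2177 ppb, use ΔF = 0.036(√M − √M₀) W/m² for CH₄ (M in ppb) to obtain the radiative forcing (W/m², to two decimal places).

CH₄: 0.036 × (√2177 − √758) = 0.036 × (46.6583 − 27.5318) = 0.036 × 19.1265 = 0.6886 W/m².

ΔF = 0.69 W/m²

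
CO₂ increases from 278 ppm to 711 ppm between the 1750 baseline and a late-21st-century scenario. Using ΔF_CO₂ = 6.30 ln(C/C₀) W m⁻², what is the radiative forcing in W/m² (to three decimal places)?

CO₂: 6.30 × ln(711/278) = 6.30 × ln(2.55755) = 6.30 × 0.93905 = 5.9160 W/m².

ΔF = 5.916 W/m²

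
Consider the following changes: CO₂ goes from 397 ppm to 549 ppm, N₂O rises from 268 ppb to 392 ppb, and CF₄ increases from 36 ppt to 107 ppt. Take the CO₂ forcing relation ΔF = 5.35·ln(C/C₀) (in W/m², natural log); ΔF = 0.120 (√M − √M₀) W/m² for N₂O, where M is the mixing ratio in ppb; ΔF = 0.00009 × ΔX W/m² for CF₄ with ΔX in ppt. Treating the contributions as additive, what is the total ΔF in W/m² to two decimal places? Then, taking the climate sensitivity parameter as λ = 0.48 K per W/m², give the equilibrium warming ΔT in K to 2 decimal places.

CO₂: 5.35 × ln(549/397) = 5.35 × ln(1.38287) = 5.35 × 0.32416 = 1.7343 W/m².
N₂O: 0.120 × (√392 − √268) = 0.120 × (19.7990 − 16.3707) = 0.120 × 3.4283 = 0.4114 W/m².
CF₄: ΔF = 0.00009 × (107 − 36) = 0.00009 × 71 = 0.0064 W/m².
Total ΔF = 1.7343 + 0.4114 + 0.0064 = 2.1521 W/m².
ΔT = λ ΔF = 0.48 × 2.15 = 1.0320 K.

ΔF = 2.15 W/m²; ΔT = 1.03 K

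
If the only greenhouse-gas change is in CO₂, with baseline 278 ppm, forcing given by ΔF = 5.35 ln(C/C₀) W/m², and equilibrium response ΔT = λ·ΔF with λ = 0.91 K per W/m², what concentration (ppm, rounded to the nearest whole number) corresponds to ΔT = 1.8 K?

Required forcing: ΔF = ΔT/λ = 1.8/0.91 = 1.9780 W/m².
Then ln(C/278) = ΔF/5.35 = 1.9780/5.35 = 0.36972.
So C = 278 × e^0.36972 = 278 × 1.44733 = 402.36 ppm.

C ≈ 402 ppm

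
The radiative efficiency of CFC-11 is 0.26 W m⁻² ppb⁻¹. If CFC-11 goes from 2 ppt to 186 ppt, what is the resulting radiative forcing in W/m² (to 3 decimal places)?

ΔF = 0.048 W/m²

CFC-11: Δ = 186 − 2 = 184 ppt = 0.184 ppb; ΔF = 0.26 × 0.184 = 0.0478 W/m².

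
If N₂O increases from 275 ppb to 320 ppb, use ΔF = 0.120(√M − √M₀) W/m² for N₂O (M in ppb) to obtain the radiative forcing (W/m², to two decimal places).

N₂O: 0.120 × (√320 − √275) = 0.120 × (17.8885 − 16.5831) = 0.120 × 1.3054 = 0.1566 W/m².

ΔF = 0.16 W/m²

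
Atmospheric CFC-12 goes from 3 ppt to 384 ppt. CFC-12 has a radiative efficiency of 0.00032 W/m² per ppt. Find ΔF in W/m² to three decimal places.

ΔF = 0.122 W/m²

CFC-12: ΔF = 0.00032 × (384 − 3) = 0.00032 × 381 = 0.1219 W/m².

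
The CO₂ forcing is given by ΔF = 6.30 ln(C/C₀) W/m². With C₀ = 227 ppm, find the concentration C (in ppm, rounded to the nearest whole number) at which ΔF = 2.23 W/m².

C ≈ 323 ppm

Set 6.30 ln(C/227) = 2.23, so ln(C/227) = 2.23/6.30 = 0.35397.
Then C/227 = e^0.35397 = 1.42471, giving C = 227 × 1.42471 = 323.41 ppm.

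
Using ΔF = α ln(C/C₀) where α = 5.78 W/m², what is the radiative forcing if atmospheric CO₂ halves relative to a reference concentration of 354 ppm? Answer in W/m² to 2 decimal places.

Because the forcing depends only on the ratio C/C₀, the initial concentration does not enter.
ΔF = 5.78 × ln(0.5) = 5.78 × -0.69315 = -4.0064 W/m².

ΔF = -4.01 W/m²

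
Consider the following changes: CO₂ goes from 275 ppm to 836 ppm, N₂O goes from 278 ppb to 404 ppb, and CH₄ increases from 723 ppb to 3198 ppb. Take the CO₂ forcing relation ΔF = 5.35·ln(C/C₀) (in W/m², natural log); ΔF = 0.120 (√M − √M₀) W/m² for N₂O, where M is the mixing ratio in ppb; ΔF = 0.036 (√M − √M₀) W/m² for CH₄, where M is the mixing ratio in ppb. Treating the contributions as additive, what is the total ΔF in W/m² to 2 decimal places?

CO₂: 5.35 × ln(836/275) = 5.35 × ln(3.04000) = 5.35 × 1.11186 = 5.9485 W/m².
N₂O: 0.120 × (√404 − √278) = 0.120 × (20.0998 − 16.6733) = 0.120 × 3.4265 = 0.4112 W/m².
CH₄: 0.036 × (√3198 − √723) = 0.036 × (56.5509 − 26.8887) = 0.036 × 29.6622 = 1.0678 W/m².
Total ΔF = 5.9485 + 0.4112 + 1.0678 = 7.4275 W/m².

ΔF = 7.43 W/m²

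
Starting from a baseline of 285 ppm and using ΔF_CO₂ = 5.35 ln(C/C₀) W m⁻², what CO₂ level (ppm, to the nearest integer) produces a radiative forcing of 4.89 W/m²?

Set 5.35 ln(C/285) = 4.89, so ln(C/285) = 4.89/5.35 = 0.91402.
Then C/285 = e^0.91402 = 2.49433, giving C = 285 × 2.49433 = 710.88 ppm.

C ≈ 711 ppm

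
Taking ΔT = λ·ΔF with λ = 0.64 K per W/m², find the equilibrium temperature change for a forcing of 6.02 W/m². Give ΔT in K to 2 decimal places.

ΔT = 3.85 K

ΔT = λ ΔF = 0.64 × 6.02 = 3.8528 K.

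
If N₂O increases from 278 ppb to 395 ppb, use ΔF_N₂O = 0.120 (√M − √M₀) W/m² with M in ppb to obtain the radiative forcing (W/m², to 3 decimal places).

ΔF = 0.384 W/m²

N₂O: 0.120 × (√395 − √278) = 0.120 × (19.8746 − 16.6733) = 0.120 × 3.2013 = 0.3842 W/m².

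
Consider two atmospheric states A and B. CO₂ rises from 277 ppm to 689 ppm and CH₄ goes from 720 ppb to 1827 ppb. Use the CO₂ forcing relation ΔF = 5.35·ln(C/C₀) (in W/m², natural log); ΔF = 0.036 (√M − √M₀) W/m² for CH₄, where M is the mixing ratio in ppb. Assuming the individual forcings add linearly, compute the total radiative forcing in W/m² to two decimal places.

ΔF = 5.45 W/m²

CO₂: 5.35 × ln(689/277) = 5.35 × ln(2.48736) = 5.35 × 0.91122 = 4.8750 W/m².
CH₄: 0.036 × (√1827 − √720) = 0.036 × (42.7434 − 26.8328) = 0.036 × 15.9106 = 0.5728 W/m².
Total ΔF = 4.8750 + 0.5728 = 5.4478 W/m².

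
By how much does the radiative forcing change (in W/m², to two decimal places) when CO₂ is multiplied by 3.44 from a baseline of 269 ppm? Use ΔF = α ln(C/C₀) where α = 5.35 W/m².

Because the forcing depends only on the ratio C/C₀, the initial concentration does not enter.
ΔF = 5.35 × ln(3.44) = 5.35 × 1.23547 = 6.6098 W/m².

ΔF = 6.61 W/m²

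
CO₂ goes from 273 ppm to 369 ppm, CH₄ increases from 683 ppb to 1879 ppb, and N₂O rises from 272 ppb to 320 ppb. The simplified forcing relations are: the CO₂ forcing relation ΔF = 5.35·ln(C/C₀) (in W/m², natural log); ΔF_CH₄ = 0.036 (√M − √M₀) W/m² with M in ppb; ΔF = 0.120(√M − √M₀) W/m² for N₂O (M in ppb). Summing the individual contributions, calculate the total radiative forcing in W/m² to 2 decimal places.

CO₂: 5.35 × ln(369/273) = 5.35 × ln(1.35165) = 5.35 × 0.30133 = 1.6121 W/m².
CH₄: 0.036 × (√1879 − √683) = 0.036 × (43.3474 − 26.1343) = 0.036 × 17.2131 = 0.6197 W/m².
N₂O: 0.120 × (√320 − √272) = 0.120 × (17.8885 − 16.4924) = 0.120 × 1.3961 = 0.1675 W/m².
Total ΔF = 1.6121 + 0.6197 + 0.1675 = 2.3993 W/m².

ΔF = 2.40 W/m²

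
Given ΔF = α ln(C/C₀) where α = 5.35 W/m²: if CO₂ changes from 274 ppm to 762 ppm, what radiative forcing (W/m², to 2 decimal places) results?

CO₂ absorption bands are partially saturated, so forcing scales with the logarithm of the concentration ratio.
CO₂: 5.35 × ln(762/274) = 5.35 × ln(2.78102) = 5.35 × 1.02282 = 5.4721 W/m².

ΔF = 5.47 W/m²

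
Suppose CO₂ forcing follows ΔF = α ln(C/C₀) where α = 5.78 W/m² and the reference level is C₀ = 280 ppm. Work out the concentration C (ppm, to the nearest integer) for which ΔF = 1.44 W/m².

C ≈ 359 ppm

Set 5.78 ln(C/280) = 1.44, so ln(C/280) = 1.44/5.78 = 0.24913.
Then C/280 = e^0.24913 = 1.28291, giving C = 280 × 1.28291 = 359.21 ppm.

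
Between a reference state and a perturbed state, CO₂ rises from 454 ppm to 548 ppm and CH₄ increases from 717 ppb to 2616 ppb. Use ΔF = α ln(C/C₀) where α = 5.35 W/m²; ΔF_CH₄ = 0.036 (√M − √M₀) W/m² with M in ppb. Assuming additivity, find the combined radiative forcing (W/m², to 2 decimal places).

CO₂: 5.35 × ln(548/454) = 5.35 × ln(1.20705) = 5.35 × 0.18818 = 1.0068 W/m².
CH₄: 0.036 × (√2616 − √717) = 0.036 × (51.1468 − 26.7769) = 0.036 × 24.3699 = 0.8773 W/m².
Total ΔF = 1.0068 + 0.8773 = 1.8841 W/m².

ΔF = 1.88 W/m²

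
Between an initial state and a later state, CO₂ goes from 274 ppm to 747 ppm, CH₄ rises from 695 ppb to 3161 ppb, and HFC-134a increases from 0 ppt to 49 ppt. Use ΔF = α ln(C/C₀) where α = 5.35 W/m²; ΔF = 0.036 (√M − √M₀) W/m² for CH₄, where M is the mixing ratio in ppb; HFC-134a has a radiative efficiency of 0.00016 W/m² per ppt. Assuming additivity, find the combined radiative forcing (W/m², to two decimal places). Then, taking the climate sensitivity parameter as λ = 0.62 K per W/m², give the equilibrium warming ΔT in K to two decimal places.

ΔF = 6.45 W/m²; ΔT = 4.00 K

CO₂: 5.35 × ln(747/274) = 5.35 × ln(2.72628) = 5.35 × 1.00294 = 5.3657 W/m².
CH₄: 0.036 × (√3161 − √695) = 0.036 × (56.2228 − 26.3629) = 0.036 × 29.8599 = 1.0750 W/m².
HFC-134a: ΔF = 0.00016 × (49 − 0) = 0.00016 × 49 = 0.0078 W/m².
Total ΔF = 5.3657 + 1.0750 + 0.0078 = 6.4485 W/m².
ΔT = λ ΔF = 0.62 × 6.45 = 3.9990 K.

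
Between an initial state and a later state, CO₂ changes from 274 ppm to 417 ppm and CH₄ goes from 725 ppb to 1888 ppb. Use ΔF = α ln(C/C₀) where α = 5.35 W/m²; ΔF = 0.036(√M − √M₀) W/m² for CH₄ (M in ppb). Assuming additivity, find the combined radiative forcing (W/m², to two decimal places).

CO₂: 5.35 × ln(417/274) = 5.35 × ln(1.52190) = 5.35 × 0.41996 = 2.2468 W/m².
CH₄: 0.036 × (√1888 − √725) = 0.036 × (43.4511 − 26.9258) = 0.036 × 16.5253 = 0.5949 W/m².
Total ΔF = 2.2468 + 0.5949 = 2.8417 W/m².

ΔF = 2.84 W/m²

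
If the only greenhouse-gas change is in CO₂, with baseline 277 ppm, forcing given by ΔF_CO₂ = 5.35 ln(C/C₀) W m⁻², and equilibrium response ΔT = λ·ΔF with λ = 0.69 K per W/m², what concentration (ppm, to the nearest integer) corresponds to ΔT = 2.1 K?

C ≈ 489 ppm

Required forcing: ΔF = ΔT/λ = 2.1/0.69 = 3.0435 W/m².
Then ln(C/277) = ΔF/5.35 = 3.0435/5.35 = 0.56888.
So C = 277 × e^0.56888 = 277 × 1.76629 = 489.26 ppm.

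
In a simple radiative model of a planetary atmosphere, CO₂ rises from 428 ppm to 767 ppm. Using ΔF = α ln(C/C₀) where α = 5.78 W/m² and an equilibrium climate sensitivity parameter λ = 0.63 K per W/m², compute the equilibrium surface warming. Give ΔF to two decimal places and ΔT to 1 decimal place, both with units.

CO₂: 5.78 × ln(767/428) = 5.78 × ln(1.79206) = 5.78 × 0.58337 = 3.3719 W/m².
ΔT = λ ΔF = 0.63 × 3.37 = 2.1231 K.

ΔF = 3.37 W/m²; ΔT = 2.1 K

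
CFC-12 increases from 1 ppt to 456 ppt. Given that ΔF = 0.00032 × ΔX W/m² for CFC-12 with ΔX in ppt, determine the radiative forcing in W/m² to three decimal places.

CFC-12: ΔF = 0.00032 × (456 − 1) = 0.00032 × 455 = 0.1456 W/m².

ΔF = 0.146 W/m²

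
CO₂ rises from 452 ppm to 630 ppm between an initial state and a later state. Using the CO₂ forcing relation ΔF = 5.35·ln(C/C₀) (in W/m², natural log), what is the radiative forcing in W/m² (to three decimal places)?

CO₂ absorption bands are partially saturated, so forcing scales with the logarithm of the concentration ratio.
CO₂: 5.35 × ln(630/452) = 5.35 × ln(1.39381) = 5.35 × 0.33204 = 1.7764 W/m².

ΔF = 1.776 W/m²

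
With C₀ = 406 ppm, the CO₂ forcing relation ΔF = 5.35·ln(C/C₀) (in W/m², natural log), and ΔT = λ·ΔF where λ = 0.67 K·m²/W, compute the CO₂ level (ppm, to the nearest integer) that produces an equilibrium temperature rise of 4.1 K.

Required forcing: ΔF = ΔT/λ = 4.1/0.67 = 6.1194 W/m².
Then ln(C/406) = ΔF/5.35 = 6.1194/5.35 = 1.14381.
So C = 406 × e^1.14381 = 406 × 3.13870 = 1274.31 ppm.

C ≈ 1274 ppm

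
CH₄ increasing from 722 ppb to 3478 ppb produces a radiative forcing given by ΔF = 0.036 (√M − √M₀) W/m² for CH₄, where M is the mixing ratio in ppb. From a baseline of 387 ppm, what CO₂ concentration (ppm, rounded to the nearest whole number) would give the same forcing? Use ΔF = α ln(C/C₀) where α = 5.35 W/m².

CH₄ forcing: 0.036 × (√3478 − √722) = 0.036 × (58.9746 − 26.8701) = 0.036 × 32.1045 = 1.15576 W/m².
Set 5.35 ln(C/387) = 1.15576: ln(C/387) = 1.15576/5.35 = 0.21603, so C = 387 × e^0.21603 = 387 × 1.24114 = 480.32 ppm.

C ≈ 480 ppm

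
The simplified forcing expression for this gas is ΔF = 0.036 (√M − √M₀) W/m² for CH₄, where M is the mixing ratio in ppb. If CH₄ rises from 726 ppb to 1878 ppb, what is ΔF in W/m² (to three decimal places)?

ΔF = 0.590 W/m²

CH₄: 0.036 × (√1878 − √726) = 0.036 × (43.3359 − 26.9444) = 0.036 × 16.3915 = 0.5901 W/m².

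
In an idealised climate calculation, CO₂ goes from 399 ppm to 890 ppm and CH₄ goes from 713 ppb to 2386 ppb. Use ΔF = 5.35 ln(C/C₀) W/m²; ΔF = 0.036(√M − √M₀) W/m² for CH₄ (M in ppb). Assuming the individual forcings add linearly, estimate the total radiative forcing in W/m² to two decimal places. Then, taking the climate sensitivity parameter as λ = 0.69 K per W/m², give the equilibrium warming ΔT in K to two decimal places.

ΔF = 5.09 W/m²; ΔT = 3.51 K

CO₂: 5.35 × ln(890/399) = 5.35 × ln(2.23058) = 5.35 × 0.80226 = 4.2921 W/m².
CH₄: 0.036 × (√2386 − √713) = 0.036 × (48.8467 − 26.7021) = 0.036 × 22.1446 = 0.7972 W/m².
Total ΔF = 4.2921 + 0.7972 = 5.0893 W/m².
ΔT = λ ΔF = 0.69 × 5.09 = 3.5121 K.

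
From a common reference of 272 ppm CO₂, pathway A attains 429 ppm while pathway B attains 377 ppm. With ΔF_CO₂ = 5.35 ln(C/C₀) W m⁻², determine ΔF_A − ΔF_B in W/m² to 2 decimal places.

ΔF_A = 5.35 ln(429/272) = 5.35 × 0.45565 = 2.4377 W/m².
ΔF_B = 5.35 ln(377/272) = 5.35 × 0.32644 = 1.7465 W/m².
Difference: 2.4377 − 1.7465 = 0.6912 W/m².

ΔF_A − ΔF_B = 0.69 W/m²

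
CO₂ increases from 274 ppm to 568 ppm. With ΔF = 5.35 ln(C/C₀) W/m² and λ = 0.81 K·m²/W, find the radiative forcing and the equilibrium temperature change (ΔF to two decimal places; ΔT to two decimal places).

ΔF = 3.90 W/m²; ΔT = 3.16 K

CO₂: 5.35 × ln(568/274) = 5.35 × ln(2.07299) = 5.35 × 0.72899 = 3.9001 W/m².
ΔT = λ ΔF = 0.81 × 3.90 = 3.1590 K.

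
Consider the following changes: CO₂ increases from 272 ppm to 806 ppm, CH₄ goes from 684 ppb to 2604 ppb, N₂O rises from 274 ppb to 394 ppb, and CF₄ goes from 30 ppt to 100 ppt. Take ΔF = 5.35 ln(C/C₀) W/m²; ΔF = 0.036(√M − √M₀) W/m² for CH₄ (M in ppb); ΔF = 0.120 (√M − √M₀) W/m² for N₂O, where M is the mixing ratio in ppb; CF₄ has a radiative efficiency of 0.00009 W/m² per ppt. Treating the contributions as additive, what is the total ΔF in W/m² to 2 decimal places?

CO₂: 5.35 × ln(806/272) = 5.35 × ln(2.96324) = 5.35 × 1.08628 = 5.8116 W/m².
CH₄: 0.036 × (√2604 − √684) = 0.036 × (51.0294 − 26.1534) = 0.036 × 24.8760 = 0.8955 W/m².
N₂O: 0.120 × (√394 − √274) = 0.120 × (19.8494 − 16.5529) = 0.120 × 3.2965 = 0.3956 W/m².
CF₄: ΔF = 0.00009 × (100 − 30) = 0.00009 × 70 = 0.0063 W/m².
Total ΔF = 5.8116 + 0.8955 + 0.3956 + 0.0063 = 7.1090 W/m².

ΔF = 7.11 W/m²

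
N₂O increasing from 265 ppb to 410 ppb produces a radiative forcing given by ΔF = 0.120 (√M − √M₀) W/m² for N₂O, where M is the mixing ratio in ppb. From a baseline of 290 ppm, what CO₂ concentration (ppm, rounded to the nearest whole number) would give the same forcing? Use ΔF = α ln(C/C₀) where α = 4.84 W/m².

C ≈ 320 ppm

N₂O forcing: 0.120 × (√410 − √265) = 0.120 × (20.2485 − 16.2788) = 0.120 × 3.9697 = 0.47636 W/m².
Set 4.84 ln(C/290) = 0.47636: ln(C/290) = 0.47636/4.84 = 0.09842, so C = 290 × e^0.09842 = 290 × 1.10343 = 319.99 ppm.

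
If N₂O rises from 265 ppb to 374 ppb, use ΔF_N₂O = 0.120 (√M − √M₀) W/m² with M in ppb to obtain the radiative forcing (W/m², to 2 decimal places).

ΔF = 0.37 W/m²

N₂O: 0.120 × (√374 − √265) = 0.120 × (19.3391 − 16.2788) = 0.120 × 3.0603 = 0.3672 W/m².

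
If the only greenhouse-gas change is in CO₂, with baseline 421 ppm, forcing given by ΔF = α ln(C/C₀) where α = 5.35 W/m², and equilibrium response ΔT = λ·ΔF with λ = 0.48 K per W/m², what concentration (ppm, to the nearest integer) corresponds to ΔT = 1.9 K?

C ≈ 882 ppm

Required forcing: ΔF = ΔT/λ = 1.9/0.48 = 3.9583 W/m².
Then ln(C/421) = ΔF/5.35 = 3.9583/5.35 = 0.73987.
So C = 421 × e^0.73987 = 421 × 2.09566 = 882.27 ppm.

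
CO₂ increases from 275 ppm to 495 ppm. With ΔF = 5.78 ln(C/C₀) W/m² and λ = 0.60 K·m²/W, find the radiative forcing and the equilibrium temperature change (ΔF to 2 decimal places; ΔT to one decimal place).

ΔF = 3.40 W/m²; ΔT = 2.0 K

CO₂: 5.78 × ln(495/275) = 5.78 × ln(1.80000) = 5.78 × 0.58779 = 3.3974 W/m².
ΔT = λ ΔF = 0.60 × 3.40 = 2.0400 K.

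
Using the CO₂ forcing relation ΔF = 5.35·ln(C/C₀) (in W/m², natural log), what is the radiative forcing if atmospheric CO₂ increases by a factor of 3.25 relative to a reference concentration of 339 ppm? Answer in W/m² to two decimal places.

ΔF = 6.31 W/m²

ΔF = 5.35 × ln(3.25) = 5.35 × 1.17865 = 6.3058 W/m².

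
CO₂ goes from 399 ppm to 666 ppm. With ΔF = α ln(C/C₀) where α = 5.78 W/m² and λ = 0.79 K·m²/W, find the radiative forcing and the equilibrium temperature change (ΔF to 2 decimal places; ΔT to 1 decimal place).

ΔF = 2.96 W/m²; ΔT = 2.3 K

CO₂: 5.78 × ln(666/399) = 5.78 × ln(1.66917) = 5.78 × 0.51233 = 2.9613 W/m².
ΔT = λ ΔF = 0.79 × 2.96 = 2.3384 K.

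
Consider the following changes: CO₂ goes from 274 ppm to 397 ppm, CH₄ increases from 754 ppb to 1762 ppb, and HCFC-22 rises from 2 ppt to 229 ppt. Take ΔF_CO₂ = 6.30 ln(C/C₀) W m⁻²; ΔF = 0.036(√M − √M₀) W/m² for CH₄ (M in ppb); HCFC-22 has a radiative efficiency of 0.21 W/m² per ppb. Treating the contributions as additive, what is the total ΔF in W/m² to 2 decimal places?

CO₂: 6.30 × ln(397/274) = 6.30 × ln(1.44891) = 6.30 × 0.37081 = 2.3361 W/m².
CH₄: 0.036 × (√1762 − √754) = 0.036 × (41.9762 − 27.4591) = 0.036 × 14.5171 = 0.5226 W/m².
HCFC-22: Δ = 229 − 2 = 227 ppt = 0.227 ppb; ΔF = 0.21 × 0.227 = 0.0477 W/m².
Total ΔF = 2.3361 + 0.5226 + 0.0477 = 2.9064 W/m².

ΔF = 2.91 W/m²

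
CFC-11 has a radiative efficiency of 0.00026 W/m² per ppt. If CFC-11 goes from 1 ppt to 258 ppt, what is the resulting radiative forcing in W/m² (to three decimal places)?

ΔF = 0.067 W/m²

CFC-11: ΔF = 0.00026 × (258 − 1) = 0.00026 × 257 = 0.0668 W/m².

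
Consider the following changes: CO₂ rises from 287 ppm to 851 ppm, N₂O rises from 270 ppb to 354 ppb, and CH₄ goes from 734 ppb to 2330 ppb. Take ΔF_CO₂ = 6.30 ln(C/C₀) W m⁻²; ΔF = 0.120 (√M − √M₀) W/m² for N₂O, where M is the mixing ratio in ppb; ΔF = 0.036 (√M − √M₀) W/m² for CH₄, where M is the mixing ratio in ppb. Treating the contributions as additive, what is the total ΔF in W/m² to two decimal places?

ΔF = 7.90 W/m²

CO₂: 6.30 × ln(851/287) = 6.30 × ln(2.96516) = 6.30 × 1.08693 = 6.8477 W/m².
N₂O: 0.120 × (√354 − √270) = 0.120 × (18.8149 − 16.4317) = 0.120 × 2.3832 = 0.2860 W/m².
CH₄: 0.036 × (√2330 − √734) = 0.036 × (48.2701 − 27.0924) = 0.036 × 21.1777 = 0.7624 W/m².
Total ΔF = 6.8477 + 0.2860 + 0.7624 = 7.8961 W/m².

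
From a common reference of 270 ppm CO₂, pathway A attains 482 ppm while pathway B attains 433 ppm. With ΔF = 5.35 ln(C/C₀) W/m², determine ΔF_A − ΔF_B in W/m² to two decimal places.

ΔF_A = 5.35 ln(482/270) = 5.35 × 0.57952 = 3.1004 W/m².
ΔF_B = 5.35 ln(433/270) = 5.35 × 0.47232 = 2.5269 W/m².
Difference: 3.1004 − 2.5269 = 0.5735 W/m².

ΔF_A − ΔF_B = 0.57 W/m²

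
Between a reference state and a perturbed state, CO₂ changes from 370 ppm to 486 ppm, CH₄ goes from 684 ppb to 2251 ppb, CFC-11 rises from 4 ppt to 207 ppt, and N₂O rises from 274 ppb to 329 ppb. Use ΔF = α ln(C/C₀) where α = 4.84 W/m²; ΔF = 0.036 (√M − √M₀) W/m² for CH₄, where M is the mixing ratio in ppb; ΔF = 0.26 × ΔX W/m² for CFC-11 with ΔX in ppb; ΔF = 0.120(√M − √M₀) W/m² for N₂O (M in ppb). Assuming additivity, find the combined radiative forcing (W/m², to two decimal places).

CO₂: 4.84 × ln(486/370) = 4.84 × ln(1.31351) = 4.84 × 0.27270 = 1.3199 W/m².
CH₄: 0.036 × (√2251 − √684) = 0.036 × (47.4447 − 26.1534) = 0.036 × 21.2913 = 0.7665 W/m².
CFC-11: Δ = 207 − 4 = 203 ppt = 0.203 ppb; ΔF = 0.26 × 0.203 = 0.0528 W/m².
N₂O: 0.120 × (√329 − √274) = 0.120 × (18.1384 − 16.5529) = 0.120 × 1.5855 = 0.1903 W/m².
Total ΔF = 1.3199 + 0.7665 + 0.0528 + 0.1903 = 2.3295 W/m².

ΔF = 2.33 W/m²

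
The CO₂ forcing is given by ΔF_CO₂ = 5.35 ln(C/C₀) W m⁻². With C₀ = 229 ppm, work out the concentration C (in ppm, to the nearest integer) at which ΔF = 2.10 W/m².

Set 5.35 ln(C/229) = 2.10, so ln(C/229) = 2.10/5.35 = 0.39252.
Then C/229 = e^0.39252 = 1.48071, giving C = 229 × 1.48071 = 339.08 ppm.

C ≈ 339 ppm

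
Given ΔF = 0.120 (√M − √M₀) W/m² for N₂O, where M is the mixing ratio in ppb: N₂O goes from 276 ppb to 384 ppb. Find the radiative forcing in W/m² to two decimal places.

N₂O: 0.120 × (√384 − √276) = 0.120 × (19.5959 − 16.6132) = 0.120 × 2.9827 = 0.3579 W/m².

ΔF = 0.36 W/m²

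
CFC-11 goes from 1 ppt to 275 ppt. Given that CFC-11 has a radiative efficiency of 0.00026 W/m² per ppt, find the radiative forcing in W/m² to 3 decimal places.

ΔF = 0.071 W/m²

CFC-11: ΔF = 0.00026 × (275 − 1) = 0.00026 × 274 = 0.0712 W/m².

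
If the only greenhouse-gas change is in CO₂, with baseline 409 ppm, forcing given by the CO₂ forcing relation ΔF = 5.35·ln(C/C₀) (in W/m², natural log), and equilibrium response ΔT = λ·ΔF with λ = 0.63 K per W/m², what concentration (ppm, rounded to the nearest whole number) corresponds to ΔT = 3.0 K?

C ≈ 996 ppm

Required forcing: ΔF = ΔT/λ = 3.0/0.63 = 4.7619 W/m².
Then ln(C/409) = ΔF/5.35 = 4.7619/5.35 = 0.89007.
So C = 409 × e^0.89007 = 409 × 2.43530 = 996.04 ppm.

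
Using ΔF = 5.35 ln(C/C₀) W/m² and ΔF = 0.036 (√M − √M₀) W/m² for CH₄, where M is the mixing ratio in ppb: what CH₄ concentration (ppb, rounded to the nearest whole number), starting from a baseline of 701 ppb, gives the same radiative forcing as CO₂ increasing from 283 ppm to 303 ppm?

M ≈ 1341 ppb

CO₂ forcing: 5.35 × ln(303/283) = 5.35 × 0.068286 = 0.36533 W/m².
Set 0.036(√M − √701) = 0.36533: √M = 0.36533/0.036 + √701 = 10.1481 + 26.4764 = 36.6245.
M = (36.6245)² = 1341.35 ppb.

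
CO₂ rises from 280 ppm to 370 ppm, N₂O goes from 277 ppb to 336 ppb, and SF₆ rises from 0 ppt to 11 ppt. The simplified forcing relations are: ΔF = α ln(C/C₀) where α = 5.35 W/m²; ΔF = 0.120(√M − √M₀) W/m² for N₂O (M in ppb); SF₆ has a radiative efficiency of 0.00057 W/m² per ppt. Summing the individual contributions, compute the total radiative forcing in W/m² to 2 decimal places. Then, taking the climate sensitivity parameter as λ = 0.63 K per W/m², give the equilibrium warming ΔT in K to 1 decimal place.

ΔF = 1.70 W/m²; ΔT = 1.1 K

CO₂: 5.35 × ln(370/280) = 5.35 × ln(1.32143) = 5.35 × 0.27871 = 1.4911 W/m².
N₂O: 0.120 × (√336 − √277) = 0.120 × (18.3303 − 16.6433) = 0.120 × 1.6870 = 0.2024 W/m².
SF₆: ΔF = 0.00057 × (11 − 0) = 0.00057 × 11 = 0.0063 W/m².
Total ΔF = 1.4911 + 0.2024 + 0.0063 = 1.6998 W/m².
ΔT = λ ΔF = 0.63 × 1.70 = 1.0710 K.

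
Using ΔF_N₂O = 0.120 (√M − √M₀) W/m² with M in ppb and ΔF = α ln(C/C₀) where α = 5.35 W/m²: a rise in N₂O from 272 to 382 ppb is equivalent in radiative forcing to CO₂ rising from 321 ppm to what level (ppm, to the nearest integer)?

N₂O forcing: 0.120 × (√382 − √272) = 0.120 × (19.5448 − 16.4924) = 0.120 × 3.0524 = 0.36629 W/m².
Set 5.35 ln(C/321) = 0.36629: ln(C/321) = 0.36629/5.35 = 0.06847, so C = 321 × e^0.06847 = 321 × 1.07087 = 343.75 ppm.

C ≈ 344 ppm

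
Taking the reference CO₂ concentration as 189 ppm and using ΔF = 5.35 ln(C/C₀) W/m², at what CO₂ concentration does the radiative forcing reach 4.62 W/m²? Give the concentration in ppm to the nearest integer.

Set 5.35 ln(C/189) = 4.62, so ln(C/189) = 4.62/5.35 = 0.86355.
Then C/189 = e^0.86355 = 2.37156, giving C = 189 × 2.37156 = 448.22 ppm.

C ≈ 448 ppm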